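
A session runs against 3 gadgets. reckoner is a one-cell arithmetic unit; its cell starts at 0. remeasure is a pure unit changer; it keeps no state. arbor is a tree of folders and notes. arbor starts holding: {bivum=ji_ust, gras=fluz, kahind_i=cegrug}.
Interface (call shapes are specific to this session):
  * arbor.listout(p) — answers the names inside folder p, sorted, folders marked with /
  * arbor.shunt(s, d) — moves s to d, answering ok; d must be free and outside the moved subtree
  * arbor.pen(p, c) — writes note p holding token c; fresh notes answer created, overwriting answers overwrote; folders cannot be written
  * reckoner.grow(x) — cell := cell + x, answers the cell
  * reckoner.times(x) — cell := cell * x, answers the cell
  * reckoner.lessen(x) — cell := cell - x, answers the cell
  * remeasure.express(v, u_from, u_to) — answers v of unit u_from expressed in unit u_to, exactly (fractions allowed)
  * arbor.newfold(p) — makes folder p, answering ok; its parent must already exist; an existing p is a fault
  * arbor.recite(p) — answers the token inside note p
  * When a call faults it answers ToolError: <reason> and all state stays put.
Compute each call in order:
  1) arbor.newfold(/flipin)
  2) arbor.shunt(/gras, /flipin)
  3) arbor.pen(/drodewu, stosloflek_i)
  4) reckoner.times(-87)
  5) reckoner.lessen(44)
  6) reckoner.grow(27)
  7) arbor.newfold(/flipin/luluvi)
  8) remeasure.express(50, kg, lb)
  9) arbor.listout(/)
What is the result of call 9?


Answer: [bivum, drodewu, flipin/, gras, kahind_i]

Derivation:
-> arbor.newfold(/flipin)
<- ok
-> arbor.shunt(/gras, /flipin)
<- ToolError: exists
-> arbor.pen(/drodewu, stosloflek_i)
<- created
-> reckoner.times(-87)
<- 0
-> reckoner.lessen(44)
<- -44
-> reckoner.grow(27)
<- -17
-> arbor.newfold(/flipin/luluvi)
<- ok
-> remeasure.express(50, kg, lb)
<- 5000000000/45359237
-> arbor.listout(/)
<- [bivum, drodewu, flipin/, gras, kahind_i]


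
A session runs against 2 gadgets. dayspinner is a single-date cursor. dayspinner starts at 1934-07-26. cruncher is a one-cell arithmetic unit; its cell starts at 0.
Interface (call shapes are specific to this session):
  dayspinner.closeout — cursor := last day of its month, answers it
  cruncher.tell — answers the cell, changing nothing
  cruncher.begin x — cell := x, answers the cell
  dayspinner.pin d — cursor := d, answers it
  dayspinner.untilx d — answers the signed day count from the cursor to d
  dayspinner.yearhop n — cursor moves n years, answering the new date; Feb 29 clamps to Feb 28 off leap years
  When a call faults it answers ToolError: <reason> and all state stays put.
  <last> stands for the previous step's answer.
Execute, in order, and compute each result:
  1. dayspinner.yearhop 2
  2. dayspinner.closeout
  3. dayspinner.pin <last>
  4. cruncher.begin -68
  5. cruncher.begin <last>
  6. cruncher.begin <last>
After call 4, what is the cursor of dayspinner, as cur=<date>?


~$ yearhop n: 2
:: 1936-07-26
~$ closeout
:: 1936-07-31
~$ pin d: <last>
:: 1936-07-31
~$ begin x: -68
:: -68
~$ begin x: <last>
:: -68
~$ begin x: <last>
:: -68

Answer: cur=1936-07-31


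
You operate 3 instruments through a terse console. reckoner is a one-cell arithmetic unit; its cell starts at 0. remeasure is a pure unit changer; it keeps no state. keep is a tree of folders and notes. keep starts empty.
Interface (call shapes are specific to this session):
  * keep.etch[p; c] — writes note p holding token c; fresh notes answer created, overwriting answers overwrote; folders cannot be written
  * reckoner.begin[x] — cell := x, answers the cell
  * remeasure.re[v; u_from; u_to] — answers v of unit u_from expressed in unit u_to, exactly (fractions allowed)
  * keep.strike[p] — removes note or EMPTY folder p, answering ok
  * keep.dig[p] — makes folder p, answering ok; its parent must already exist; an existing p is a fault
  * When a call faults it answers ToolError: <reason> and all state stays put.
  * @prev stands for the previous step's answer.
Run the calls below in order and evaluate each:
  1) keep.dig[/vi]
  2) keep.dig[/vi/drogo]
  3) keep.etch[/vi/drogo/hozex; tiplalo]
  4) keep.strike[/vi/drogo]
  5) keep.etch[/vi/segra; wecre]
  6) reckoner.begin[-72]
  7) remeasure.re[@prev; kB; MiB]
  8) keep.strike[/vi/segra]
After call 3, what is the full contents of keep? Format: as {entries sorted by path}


==> keep.dig(p=/vi)
<== ok
==> keep.dig(p=/vi/drogo)
<== ok
==> keep.etch(p=/vi/drogo/hozex, c=tiplalo)
<== created
==> keep.strike(p=/vi/drogo)
<== ToolError: not empty
==> keep.etch(p=/vi/segra, c=wecre)
<== created
==> reckoner.begin(x=-72)
<== -72
==> remeasure.re(v=@prev, u_from=kB, u_to=MiB)
<== -1125/16384
==> keep.strike(p=/vi/segra)
<== ok

Answer: {vi/, vi/drogo/, vi/drogo/hozex=tiplalo}


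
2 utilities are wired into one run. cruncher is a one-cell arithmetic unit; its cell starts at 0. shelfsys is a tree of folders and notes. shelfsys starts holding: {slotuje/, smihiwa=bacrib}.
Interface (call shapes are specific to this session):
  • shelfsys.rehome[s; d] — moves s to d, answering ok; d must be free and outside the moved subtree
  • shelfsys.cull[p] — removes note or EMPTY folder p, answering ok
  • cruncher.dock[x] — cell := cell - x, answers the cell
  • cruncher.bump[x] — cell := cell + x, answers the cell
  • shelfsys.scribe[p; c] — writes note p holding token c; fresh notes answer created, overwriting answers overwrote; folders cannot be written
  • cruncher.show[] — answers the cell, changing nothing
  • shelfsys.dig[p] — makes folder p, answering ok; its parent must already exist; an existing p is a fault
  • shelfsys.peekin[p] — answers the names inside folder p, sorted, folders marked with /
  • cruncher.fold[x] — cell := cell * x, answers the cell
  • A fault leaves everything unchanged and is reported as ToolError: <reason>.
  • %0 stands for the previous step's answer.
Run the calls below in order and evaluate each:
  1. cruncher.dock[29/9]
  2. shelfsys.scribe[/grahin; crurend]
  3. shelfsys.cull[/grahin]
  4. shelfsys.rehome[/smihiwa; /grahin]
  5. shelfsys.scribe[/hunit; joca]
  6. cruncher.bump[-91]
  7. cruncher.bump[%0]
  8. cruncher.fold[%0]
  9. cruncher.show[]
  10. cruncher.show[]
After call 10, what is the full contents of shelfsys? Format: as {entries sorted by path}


Answer: {grahin=bacrib, hunit=joca, slotuje/}

Derivation:
I call cruncher.dock using x→29/9, and observe -29/9.
Using shelfsys.scribe using p→/grahin, c→crurend, which returns created.
Using shelfsys.cull using p→/grahin, and get ok.
Next I call shelfsys.rehome using s→/smihiwa, d→/grahin, and get ok.
Then shelfsys.scribe using p→/hunit, c→joca, yielding created.
Then cruncher.bump using x→-91, and get -848/9.
Invoking cruncher.bump using x→%0, — result: -1696/9.
I invoke cruncher.fold using x→%0, giving 2876416/81.
Now I run cruncher.show, → 2876416/81.
Next I call cruncher.show, and observe 2876416/81.


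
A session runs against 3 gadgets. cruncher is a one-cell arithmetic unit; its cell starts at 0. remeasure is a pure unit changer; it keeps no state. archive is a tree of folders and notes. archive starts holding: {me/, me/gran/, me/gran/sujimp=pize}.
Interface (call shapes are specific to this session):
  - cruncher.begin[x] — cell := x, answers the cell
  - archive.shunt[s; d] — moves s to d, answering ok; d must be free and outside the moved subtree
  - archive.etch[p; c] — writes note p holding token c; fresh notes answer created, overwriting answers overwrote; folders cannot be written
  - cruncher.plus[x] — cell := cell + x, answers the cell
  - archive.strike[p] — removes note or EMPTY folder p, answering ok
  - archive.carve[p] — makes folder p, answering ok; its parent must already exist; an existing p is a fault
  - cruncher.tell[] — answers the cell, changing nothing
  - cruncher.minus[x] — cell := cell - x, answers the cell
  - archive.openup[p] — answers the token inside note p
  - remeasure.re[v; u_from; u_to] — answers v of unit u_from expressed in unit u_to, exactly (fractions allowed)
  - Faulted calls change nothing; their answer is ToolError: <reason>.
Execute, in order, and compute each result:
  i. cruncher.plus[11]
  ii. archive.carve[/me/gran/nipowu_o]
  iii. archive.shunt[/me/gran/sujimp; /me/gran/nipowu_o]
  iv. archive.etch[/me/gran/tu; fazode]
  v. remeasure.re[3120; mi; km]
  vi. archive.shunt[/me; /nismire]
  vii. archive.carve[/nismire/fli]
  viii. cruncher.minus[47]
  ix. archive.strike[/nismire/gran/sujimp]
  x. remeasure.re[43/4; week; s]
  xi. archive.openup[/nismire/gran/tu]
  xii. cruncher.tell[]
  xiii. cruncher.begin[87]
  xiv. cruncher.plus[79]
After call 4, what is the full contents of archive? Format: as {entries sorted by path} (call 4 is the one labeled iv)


Answer: {me/, me/gran/, me/gran/nipowu_o/, me/gran/sujimp=pize, me/gran/tu=fazode}

Derivation:
Step: plus[x: 11]
Result: 11
Step: carve[p: /me/gran/nipowu_o]
Result: ok
Step: shunt[s: /me/gran/sujimp; d: /me/gran/nipowu_o]
Result: ToolError: exists
Step: etch[p: /me/gran/tu; c: fazode]
Result: created
Step: re[v: 3120; u_from: mi; u_to: km]
Result: 15691104/3125
Step: shunt[s: /me; d: /nismire]
Result: ok
Step: carve[p: /nismire/fli]
Result: ok
Step: minus[x: 47]
Result: -36
Step: strike[p: /nismire/gran/sujimp]
Result: ok
Step: re[v: 43/4; u_from: week; u_to: s]
Result: 6501600
Step: openup[p: /nismire/gran/tu]
Result: fazode
Step: tell[]
Result: -36
Step: begin[x: 87]
Result: 87
Step: plus[x: 79]
Result: 166


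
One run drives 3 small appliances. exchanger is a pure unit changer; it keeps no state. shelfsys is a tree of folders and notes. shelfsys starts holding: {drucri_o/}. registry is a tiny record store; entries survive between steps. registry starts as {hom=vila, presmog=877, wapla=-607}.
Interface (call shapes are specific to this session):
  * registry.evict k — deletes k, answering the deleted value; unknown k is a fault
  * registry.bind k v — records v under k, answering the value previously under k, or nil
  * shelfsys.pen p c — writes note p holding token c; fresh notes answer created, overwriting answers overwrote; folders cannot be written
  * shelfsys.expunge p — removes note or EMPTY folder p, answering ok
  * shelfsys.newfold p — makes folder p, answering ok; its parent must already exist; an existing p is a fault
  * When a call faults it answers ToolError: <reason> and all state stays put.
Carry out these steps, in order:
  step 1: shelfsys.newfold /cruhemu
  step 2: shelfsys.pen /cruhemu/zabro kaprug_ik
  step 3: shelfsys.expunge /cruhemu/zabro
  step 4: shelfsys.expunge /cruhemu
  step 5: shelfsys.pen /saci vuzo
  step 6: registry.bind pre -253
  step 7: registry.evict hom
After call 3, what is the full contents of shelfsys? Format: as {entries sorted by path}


// 1. shelfsys.newfold(p: /cruhemu) => ok
// 2. shelfsys.pen(p: /cruhemu/zabro, c: kaprug_ik) => created
// 3. shelfsys.expunge(p: /cruhemu/zabro) => ok
// 4. shelfsys.expunge(p: /cruhemu) => ok
// 5. shelfsys.pen(p: /saci, c: vuzo) => created
// 6. registry.bind(k: pre, v: -253) => nil
// 7. registry.evict(k: hom) => vila

Answer: {cruhemu/, drucri_o/}


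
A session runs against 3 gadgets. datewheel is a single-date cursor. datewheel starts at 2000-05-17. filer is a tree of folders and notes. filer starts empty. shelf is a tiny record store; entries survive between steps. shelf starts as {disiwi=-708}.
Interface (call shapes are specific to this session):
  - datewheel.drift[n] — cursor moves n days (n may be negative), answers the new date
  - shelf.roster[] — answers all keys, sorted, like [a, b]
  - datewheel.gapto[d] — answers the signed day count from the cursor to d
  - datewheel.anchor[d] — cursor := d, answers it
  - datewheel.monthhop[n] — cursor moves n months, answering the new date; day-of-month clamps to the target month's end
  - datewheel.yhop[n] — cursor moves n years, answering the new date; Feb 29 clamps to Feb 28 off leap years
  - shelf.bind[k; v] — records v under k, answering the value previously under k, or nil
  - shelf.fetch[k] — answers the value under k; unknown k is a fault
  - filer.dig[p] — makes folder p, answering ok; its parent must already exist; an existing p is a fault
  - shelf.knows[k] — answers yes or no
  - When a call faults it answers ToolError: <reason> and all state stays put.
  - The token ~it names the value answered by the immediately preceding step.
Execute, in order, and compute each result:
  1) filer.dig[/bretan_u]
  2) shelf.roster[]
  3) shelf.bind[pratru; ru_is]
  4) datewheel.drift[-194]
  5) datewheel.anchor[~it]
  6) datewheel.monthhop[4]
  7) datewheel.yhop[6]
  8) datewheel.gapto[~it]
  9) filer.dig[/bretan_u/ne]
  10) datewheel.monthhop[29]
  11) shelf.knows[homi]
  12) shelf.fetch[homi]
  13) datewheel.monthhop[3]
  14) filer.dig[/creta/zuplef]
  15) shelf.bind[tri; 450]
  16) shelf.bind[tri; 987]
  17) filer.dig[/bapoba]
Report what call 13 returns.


Answer: 2008-11-05

Derivation:
==> dig(p→/bretan_u)
<== ok
==> roster()
<== [disiwi]
==> bind(k→pratru, v→ru_is)
<== nil
==> drift(n→-194)
<== 1999-11-05
==> anchor(d→~it)
<== 1999-11-05
==> monthhop(n→4)
<== 2000-03-05
==> yhop(n→6)
<== 2006-03-05
==> gapto(d→~it)
<== 0
==> dig(p→/bretan_u/ne)
<== ok
==> monthhop(n→29)
<== 2008-08-05
==> knows(k→homi)
<== no
==> fetch(k→homi)
<== ToolError: no such key homi
==> monthhop(n→3)
<== 2008-11-05
==> dig(p→/creta/zuplef)
<== ToolError: no parent
==> bind(k→tri, v→450)
<== nil
==> bind(k→tri, v→987)
<== 450
==> dig(p→/bapoba)
<== ok


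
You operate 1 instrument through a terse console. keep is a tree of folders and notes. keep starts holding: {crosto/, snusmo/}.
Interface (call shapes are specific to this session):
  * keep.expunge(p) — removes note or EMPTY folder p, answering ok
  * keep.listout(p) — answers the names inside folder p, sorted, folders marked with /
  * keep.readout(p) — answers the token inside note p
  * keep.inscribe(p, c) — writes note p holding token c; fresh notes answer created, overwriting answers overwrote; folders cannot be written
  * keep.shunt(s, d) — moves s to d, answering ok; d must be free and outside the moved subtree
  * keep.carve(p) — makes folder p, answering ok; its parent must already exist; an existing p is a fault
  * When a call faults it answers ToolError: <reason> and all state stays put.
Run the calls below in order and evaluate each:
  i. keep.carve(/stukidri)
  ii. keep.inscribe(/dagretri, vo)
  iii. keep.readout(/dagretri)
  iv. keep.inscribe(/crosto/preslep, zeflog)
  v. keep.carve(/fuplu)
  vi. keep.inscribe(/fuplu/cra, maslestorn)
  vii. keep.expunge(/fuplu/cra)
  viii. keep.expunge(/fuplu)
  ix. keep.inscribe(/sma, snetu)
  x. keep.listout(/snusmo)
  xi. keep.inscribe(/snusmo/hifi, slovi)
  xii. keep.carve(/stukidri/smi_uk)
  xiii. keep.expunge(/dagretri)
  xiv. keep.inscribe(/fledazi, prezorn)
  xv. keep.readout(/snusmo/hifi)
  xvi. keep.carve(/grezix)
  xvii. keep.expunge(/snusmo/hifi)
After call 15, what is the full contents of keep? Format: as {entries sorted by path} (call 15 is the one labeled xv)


$ carve /stukidri
  ok
$ inscribe /dagretri vo
  created
$ readout /dagretri
  vo
$ inscribe /crosto/preslep zeflog
  created
$ carve /fuplu
  ok
$ inscribe /fuplu/cra maslestorn
  created
$ expunge /fuplu/cra
  ok
$ expunge /fuplu
  ok
$ inscribe /sma snetu
  created
$ listout /snusmo
  []
$ inscribe /snusmo/hifi slovi
  created
$ carve /stukidri/smi_uk
  ok
$ expunge /dagretri
  ok
$ inscribe /fledazi prezorn
  created
$ readout /snusmo/hifi
  slovi
$ carve /grezix
  ok
$ expunge /snusmo/hifi
  ok

Answer: {crosto/, crosto/preslep=zeflog, fledazi=prezorn, sma=snetu, snusmo/, snusmo/hifi=slovi, stukidri/, stukidri/smi_uk/}


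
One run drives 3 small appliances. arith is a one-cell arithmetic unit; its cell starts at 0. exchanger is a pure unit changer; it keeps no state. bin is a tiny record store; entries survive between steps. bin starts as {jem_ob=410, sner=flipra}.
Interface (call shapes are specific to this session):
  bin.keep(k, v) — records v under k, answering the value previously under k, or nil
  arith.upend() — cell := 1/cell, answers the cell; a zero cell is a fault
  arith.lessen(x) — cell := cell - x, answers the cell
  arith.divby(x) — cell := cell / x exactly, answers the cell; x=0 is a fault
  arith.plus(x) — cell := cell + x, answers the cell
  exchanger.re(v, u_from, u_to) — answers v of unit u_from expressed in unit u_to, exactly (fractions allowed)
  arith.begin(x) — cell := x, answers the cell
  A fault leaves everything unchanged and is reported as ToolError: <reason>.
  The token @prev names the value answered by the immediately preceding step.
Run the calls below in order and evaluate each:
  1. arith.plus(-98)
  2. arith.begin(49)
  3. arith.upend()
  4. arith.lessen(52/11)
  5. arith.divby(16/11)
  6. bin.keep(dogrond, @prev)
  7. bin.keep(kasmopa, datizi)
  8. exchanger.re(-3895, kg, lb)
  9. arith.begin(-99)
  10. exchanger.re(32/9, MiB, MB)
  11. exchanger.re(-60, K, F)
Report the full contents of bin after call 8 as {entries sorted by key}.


Answer: {dogrond=-2537/784, jem_ob=410, kasmopa=datizi, sner=flipra}

Derivation:
I try arith.plus using x=-98, which returns -98.
Now I run arith.begin using x=49, and see 49.
Then arith.upend, and get 1/49.
Then arith.lessen using x=52/11: -2537/539.
Calling arith.divby using x=16/11, — result: -2537/784.
Using bin.keep using k=dogrond, v=@prev, → nil.
I invoke bin.keep using k=kasmopa, v=datizi, giving nil.
Using exchanger.re using v=-3895, u_from=kg, u_to=lb, — result: -389500000000/45359237.
Calling arith.begin using x=-99, and observe -99.
Next I call exchanger.re using v=32/9, u_from=MiB, u_to=MB, which returns 524288/140625.
I call exchanger.re using v=-60, u_from=K, u_to=F, and observe -56767/100.


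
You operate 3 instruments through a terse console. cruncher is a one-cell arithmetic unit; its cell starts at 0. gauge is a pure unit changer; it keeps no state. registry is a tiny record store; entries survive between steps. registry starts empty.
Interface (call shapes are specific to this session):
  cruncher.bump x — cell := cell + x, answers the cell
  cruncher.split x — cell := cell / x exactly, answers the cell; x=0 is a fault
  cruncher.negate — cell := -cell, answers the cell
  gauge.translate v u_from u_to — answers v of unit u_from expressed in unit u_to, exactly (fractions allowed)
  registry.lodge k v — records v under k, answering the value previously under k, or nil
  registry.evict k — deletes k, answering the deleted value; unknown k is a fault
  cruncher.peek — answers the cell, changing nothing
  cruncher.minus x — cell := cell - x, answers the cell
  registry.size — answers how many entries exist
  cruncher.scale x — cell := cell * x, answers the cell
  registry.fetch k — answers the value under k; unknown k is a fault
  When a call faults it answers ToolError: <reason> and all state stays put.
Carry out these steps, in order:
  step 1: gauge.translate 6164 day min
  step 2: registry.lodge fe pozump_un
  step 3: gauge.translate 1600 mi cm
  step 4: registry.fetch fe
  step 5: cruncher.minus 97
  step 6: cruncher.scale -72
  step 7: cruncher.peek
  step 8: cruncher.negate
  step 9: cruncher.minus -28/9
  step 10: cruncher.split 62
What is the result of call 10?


>>> gauge.translate v='6164' u_from='day' u_to='min'
:: 8876160
>>> registry.lodge k='fe' v='pozump_un'
:: nil
>>> gauge.translate v='1600' u_from='mi' u_to='cm'
:: 257495040
>>> registry.fetch k='fe'
:: pozump_un
>>> cruncher.minus x='97'
:: -97
>>> cruncher.scale x='-72'
:: 6984
>>> cruncher.peek
:: 6984
>>> cruncher.negate
:: -6984
>>> cruncher.minus x='-28/9'
:: -62828/9
>>> cruncher.split x='62'
:: -31414/279

Answer: -31414/279


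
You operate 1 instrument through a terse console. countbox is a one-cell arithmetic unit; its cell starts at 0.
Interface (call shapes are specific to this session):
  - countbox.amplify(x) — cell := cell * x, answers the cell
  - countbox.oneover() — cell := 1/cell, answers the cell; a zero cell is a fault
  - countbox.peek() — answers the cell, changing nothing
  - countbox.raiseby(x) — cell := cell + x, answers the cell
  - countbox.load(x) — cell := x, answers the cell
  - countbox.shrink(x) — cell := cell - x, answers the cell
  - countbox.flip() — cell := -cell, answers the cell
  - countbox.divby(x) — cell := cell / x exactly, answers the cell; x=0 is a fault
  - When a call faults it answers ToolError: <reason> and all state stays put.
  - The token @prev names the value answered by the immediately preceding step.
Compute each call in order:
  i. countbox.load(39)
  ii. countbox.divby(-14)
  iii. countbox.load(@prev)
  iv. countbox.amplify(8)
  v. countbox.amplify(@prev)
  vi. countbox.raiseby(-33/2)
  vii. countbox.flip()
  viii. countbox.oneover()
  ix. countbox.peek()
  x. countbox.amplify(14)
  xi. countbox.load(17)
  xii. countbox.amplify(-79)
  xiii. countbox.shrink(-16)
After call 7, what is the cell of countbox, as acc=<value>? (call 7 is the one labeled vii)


Step: countbox.load[x→39]
Result: 39
Step: countbox.divby[x→-14]
Result: -39/14
Step: countbox.load[x→@prev]
Result: -39/14
Step: countbox.amplify[x→8]
Result: -156/7
Step: countbox.amplify[x→@prev]
Result: 24336/49
Step: countbox.raiseby[x→-33/2]
Result: 47055/98
Step: countbox.flip[]
Result: -47055/98
Step: countbox.oneover[]
Result: -98/47055
Step: countbox.peek[]
Result: -98/47055
Step: countbox.amplify[x→14]
Result: -1372/47055
Step: countbox.load[x→17]
Result: 17
Step: countbox.amplify[x→-79]
Result: -1343
Step: countbox.shrink[x→-16]
Result: -1327

Answer: acc=-47055/98


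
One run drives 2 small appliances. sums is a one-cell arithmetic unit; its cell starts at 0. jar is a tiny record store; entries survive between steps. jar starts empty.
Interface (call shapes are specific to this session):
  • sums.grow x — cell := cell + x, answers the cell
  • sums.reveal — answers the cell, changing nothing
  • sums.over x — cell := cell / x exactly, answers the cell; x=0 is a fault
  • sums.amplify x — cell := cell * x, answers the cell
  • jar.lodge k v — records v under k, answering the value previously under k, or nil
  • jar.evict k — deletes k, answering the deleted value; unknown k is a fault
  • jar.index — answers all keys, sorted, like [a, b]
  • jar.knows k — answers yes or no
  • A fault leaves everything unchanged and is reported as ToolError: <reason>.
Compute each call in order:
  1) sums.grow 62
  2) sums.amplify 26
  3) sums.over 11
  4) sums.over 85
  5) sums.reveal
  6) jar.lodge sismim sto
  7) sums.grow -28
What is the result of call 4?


Answer: 1612/935

Derivation:
I run sums.grow using x='62', and get 62.
I invoke sums.amplify using x='26', and see 1612.
I run sums.over using x='11': 1612/11.
Using sums.over using x='85', → 1612/935.
I try sums.reveal, and observe 1612/935.
I invoke jar.lodge using k='sismim', v='sto', — result: nil.
I run sums.grow using x='-28', → -24568/935.


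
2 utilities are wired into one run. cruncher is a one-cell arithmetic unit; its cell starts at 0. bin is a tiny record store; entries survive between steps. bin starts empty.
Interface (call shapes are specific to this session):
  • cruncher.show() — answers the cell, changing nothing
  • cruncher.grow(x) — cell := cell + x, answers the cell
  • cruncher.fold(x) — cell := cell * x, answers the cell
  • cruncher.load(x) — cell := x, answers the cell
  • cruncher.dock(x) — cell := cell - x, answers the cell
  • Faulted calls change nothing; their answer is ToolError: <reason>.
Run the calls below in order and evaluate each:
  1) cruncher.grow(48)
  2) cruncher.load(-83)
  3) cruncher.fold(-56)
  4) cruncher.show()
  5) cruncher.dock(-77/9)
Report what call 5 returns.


>>> cruncher.grow x→48
[out] 48
>>> cruncher.load x→-83
[out] -83
>>> cruncher.fold x→-56
[out] 4648
>>> cruncher.show
[out] 4648
>>> cruncher.dock x→-77/9
[out] 41909/9

Answer: 41909/9


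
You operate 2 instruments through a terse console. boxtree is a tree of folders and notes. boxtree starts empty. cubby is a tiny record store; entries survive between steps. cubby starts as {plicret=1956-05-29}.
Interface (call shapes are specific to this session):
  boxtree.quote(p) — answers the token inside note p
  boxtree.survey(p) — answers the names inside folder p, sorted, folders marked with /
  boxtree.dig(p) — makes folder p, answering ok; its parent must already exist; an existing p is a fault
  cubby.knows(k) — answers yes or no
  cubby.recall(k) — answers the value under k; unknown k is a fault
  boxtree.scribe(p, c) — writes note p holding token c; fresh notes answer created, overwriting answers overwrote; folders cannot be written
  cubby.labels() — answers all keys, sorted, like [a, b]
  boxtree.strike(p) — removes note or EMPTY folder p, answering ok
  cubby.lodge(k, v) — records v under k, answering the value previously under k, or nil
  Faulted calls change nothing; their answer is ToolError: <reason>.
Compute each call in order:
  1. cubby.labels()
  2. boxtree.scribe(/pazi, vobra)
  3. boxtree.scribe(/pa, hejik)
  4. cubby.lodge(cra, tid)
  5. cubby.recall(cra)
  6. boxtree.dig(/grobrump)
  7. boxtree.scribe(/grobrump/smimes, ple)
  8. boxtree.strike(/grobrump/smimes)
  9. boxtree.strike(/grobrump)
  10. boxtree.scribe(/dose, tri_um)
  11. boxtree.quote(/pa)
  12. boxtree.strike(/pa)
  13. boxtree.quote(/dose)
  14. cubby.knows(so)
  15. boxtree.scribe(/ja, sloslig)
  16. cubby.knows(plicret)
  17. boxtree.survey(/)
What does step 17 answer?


→ labels()
← [plicret]
→ scribe(p→/pazi, c→vobra)
← created
→ scribe(p→/pa, c→hejik)
← created
→ lodge(k→cra, v→tid)
← nil
→ recall(k→cra)
← tid
→ dig(p→/grobrump)
← ok
→ scribe(p→/grobrump/smimes, c→ple)
← created
→ strike(p→/grobrump/smimes)
← ok
→ strike(p→/grobrump)
← ok
→ scribe(p→/dose, c→tri_um)
← created
→ quote(p→/pa)
← hejik
→ strike(p→/pa)
← ok
→ quote(p→/dose)
← tri_um
→ knows(k→so)
← no
→ scribe(p→/ja, c→sloslig)
← created
→ knows(k→plicret)
← yes
→ survey(p→/)
← [dose, ja, pazi]

Answer: [dose, ja, pazi]


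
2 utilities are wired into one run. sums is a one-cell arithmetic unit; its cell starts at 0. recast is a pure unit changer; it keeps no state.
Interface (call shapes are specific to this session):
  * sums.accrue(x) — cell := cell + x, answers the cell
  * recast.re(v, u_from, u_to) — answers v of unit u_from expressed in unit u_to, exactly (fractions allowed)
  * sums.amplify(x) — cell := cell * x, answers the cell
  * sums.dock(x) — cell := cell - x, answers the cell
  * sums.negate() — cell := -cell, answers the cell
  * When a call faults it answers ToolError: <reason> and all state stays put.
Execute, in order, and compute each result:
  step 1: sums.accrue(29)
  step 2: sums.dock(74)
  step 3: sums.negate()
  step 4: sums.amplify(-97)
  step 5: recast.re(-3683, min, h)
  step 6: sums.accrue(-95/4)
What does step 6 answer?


Do: accrue[x='29']
See: 29
Do: dock[x='74']
See: -45
Do: negate[]
See: 45
Do: amplify[x='-97']
See: -4365
Do: re[v='-3683'; u_from='min'; u_to='h']
See: -3683/60
Do: accrue[x='-95/4']
See: -17555/4

Answer: -17555/4


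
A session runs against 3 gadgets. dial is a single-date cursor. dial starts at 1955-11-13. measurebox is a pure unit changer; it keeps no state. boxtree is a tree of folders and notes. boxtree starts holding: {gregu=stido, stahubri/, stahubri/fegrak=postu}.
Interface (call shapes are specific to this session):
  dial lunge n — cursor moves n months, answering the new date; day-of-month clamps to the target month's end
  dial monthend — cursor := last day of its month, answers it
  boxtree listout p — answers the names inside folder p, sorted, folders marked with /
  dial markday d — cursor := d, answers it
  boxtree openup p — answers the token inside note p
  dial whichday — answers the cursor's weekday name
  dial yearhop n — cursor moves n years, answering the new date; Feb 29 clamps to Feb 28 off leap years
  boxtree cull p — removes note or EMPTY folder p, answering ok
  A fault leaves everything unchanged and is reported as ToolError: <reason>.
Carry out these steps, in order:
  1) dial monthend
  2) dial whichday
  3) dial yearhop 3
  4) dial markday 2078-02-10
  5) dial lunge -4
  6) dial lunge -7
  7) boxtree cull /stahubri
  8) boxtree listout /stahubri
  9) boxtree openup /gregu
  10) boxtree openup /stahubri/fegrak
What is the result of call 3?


Then dial monthend, and get 1955-11-30.
Then dial whichday(), and get Wednesday.
Calling dial yearhop on 3, giving 1958-11-30.
Invoking dial markday on 2078-02-10, and get 2078-02-10.
Calling dial lunge on -4, yielding 2077-10-10.
I run dial lunge on -7, giving 2077-03-10.
I invoke boxtree cull on /stahubri, — result: ToolError: not empty.
I call boxtree listout on /stahubri, and see [fegrak].
Invoking boxtree openup on /gregu, and get stido.
I call boxtree openup on /stahubri/fegrak, — result: postu.

Answer: 1958-11-30


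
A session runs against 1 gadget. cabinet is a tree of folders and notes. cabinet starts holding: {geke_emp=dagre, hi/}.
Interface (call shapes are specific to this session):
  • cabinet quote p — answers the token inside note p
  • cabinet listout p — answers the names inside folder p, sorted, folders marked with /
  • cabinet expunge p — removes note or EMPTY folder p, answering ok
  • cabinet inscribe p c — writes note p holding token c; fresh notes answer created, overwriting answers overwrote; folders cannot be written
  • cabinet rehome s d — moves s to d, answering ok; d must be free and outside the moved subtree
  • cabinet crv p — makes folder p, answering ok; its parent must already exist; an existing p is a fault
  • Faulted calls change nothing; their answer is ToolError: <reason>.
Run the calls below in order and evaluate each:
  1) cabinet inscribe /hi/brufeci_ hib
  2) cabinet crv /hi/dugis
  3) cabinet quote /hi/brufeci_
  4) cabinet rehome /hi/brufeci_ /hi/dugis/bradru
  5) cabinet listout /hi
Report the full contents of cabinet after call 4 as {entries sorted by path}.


==> cabinet inscribe(/hi/brufeci_, hib)
<== created
==> cabinet crv(/hi/dugis)
<== ok
==> cabinet quote(/hi/brufeci_)
<== hib
==> cabinet rehome(/hi/brufeci_, /hi/dugis/bradru)
<== ok
==> cabinet listout(/hi)
<== [dugis/]

Answer: {geke_emp=dagre, hi/, hi/dugis/, hi/dugis/bradru=hib}


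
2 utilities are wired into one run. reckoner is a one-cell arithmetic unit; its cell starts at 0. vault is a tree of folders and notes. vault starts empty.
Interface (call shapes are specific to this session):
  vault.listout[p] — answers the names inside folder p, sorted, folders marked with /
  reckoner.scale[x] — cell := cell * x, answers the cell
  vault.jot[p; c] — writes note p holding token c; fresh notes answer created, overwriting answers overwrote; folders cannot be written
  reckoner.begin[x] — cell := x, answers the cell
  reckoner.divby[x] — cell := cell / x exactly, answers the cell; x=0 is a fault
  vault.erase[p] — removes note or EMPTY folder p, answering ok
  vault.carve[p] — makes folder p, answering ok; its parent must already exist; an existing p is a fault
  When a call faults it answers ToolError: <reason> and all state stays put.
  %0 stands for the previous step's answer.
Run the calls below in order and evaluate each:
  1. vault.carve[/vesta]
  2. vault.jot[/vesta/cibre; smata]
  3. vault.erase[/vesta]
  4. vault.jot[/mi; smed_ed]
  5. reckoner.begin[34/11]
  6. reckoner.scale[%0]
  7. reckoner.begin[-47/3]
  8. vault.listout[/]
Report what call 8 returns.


Do: vault.carve[/vesta]
See: ok
Do: vault.jot[/vesta/cibre; smata]
See: created
Do: vault.erase[/vesta]
See: ToolError: not empty
Do: vault.jot[/mi; smed_ed]
See: created
Do: reckoner.begin[34/11]
See: 34/11
Do: reckoner.scale[%0]
See: 1156/121
Do: reckoner.begin[-47/3]
See: -47/3
Do: vault.listout[/]
See: [mi, vesta/]

Answer: [mi, vesta/]


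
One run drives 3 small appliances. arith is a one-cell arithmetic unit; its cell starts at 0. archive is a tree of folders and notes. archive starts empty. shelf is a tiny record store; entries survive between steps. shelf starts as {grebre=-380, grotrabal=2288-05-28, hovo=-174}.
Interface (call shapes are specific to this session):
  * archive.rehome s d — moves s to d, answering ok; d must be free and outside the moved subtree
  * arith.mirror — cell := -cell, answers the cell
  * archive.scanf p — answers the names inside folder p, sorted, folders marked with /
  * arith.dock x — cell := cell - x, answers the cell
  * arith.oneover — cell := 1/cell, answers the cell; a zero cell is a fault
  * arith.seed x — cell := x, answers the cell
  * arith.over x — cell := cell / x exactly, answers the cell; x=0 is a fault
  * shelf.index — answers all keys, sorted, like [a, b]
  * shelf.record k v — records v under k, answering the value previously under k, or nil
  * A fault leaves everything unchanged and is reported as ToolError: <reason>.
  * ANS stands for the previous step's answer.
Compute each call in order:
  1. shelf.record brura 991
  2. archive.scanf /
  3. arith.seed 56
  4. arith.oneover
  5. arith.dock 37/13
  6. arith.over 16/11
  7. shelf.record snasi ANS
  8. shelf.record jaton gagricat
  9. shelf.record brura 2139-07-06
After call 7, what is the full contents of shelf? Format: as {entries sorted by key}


→ shelf.record(k=brura, v=991)
← nil
→ archive.scanf(p=/)
← []
→ arith.seed(x=56)
← 56
→ arith.oneover()
← 1/56
→ arith.dock(x=37/13)
← -2059/728
→ arith.over(x=16/11)
← -22649/11648
→ shelf.record(k=snasi, v=ANS)
← nil
→ shelf.record(k=jaton, v=gagricat)
← nil
→ shelf.record(k=brura, v=2139-07-06)
← 991

Answer: {brura=991, grebre=-380, grotrabal=2288-05-28, hovo=-174, snasi=-22649/11648}


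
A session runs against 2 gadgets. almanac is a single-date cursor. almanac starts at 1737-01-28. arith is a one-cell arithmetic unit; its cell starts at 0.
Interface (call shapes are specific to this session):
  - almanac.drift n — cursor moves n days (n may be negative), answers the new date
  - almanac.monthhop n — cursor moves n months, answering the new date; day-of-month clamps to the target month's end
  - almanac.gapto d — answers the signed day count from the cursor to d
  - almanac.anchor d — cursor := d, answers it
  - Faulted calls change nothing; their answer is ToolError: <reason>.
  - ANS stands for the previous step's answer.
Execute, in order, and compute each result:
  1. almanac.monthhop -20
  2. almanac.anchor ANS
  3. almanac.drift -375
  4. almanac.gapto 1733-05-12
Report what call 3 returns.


% almanac.monthhop(-20) -> 1735-05-28
% almanac.anchor(ANS) -> 1735-05-28
% almanac.drift(-375) -> 1734-05-18
% almanac.gapto(1733-05-12) -> -371

Answer: 1734-05-18


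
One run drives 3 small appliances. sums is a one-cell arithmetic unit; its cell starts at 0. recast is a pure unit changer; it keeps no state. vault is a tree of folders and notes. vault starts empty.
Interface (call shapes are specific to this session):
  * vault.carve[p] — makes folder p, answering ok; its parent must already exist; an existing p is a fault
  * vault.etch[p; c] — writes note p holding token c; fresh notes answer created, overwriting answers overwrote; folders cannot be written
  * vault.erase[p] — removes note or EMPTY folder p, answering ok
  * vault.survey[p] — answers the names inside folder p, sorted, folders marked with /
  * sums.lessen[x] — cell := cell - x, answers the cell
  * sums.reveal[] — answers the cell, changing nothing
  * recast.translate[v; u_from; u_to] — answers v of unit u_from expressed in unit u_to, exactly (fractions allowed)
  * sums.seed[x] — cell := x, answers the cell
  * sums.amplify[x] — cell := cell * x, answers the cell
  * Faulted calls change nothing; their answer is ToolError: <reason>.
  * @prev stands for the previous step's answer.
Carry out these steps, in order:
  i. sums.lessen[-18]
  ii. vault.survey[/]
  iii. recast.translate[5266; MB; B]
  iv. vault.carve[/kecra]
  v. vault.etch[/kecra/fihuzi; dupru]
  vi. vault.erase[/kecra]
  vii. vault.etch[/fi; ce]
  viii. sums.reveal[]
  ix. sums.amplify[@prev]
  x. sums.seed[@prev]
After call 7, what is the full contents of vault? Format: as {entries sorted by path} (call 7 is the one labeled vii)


·→ sums.lessen(x='-18')
·← 18
·→ vault.survey(p='/')
·← []
·→ recast.translate(v='5266', u_from='MB', u_to='B')
·← 5266000000
·→ vault.carve(p='/kecra')
·← ok
·→ vault.etch(p='/kecra/fihuzi', c='dupru')
·← created
·→ vault.erase(p='/kecra')
·← ToolError: not empty
·→ vault.etch(p='/fi', c='ce')
·← created
·→ sums.reveal()
·← 18
·→ sums.amplify(x='@prev')
·← 324
·→ sums.seed(x='@prev')
·← 324

Answer: {fi=ce, kecra/, kecra/fihuzi=dupru}


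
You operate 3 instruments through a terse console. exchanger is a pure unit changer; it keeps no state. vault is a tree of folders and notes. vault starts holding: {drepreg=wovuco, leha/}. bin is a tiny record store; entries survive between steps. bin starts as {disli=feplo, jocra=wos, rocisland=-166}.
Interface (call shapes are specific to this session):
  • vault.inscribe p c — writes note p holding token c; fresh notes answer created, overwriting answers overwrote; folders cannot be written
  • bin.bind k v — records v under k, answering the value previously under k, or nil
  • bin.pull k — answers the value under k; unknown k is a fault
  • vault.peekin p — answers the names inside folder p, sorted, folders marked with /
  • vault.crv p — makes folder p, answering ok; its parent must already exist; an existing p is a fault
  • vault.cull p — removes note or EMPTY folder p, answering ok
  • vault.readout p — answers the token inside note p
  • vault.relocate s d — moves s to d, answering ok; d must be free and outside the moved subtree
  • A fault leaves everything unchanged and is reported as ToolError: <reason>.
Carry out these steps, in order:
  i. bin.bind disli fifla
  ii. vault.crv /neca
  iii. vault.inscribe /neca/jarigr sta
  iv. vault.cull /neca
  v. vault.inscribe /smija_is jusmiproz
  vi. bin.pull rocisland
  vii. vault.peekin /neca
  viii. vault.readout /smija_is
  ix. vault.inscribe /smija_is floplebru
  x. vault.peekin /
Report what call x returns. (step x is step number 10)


→ bin.bind(k→disli, v→fifla)
← feplo
→ vault.crv(p→/neca)
← ok
→ vault.inscribe(p→/neca/jarigr, c→sta)
← created
→ vault.cull(p→/neca)
← ToolError: not empty
→ vault.inscribe(p→/smija_is, c→jusmiproz)
← created
→ bin.pull(k→rocisland)
← -166
→ vault.peekin(p→/neca)
← [jarigr]
→ vault.readout(p→/smija_is)
← jusmiproz
→ vault.inscribe(p→/smija_is, c→floplebru)
← overwrote
→ vault.peekin(p→/)
← [drepreg, leha/, neca/, smija_is]

Answer: [drepreg, leha/, neca/, smija_is]


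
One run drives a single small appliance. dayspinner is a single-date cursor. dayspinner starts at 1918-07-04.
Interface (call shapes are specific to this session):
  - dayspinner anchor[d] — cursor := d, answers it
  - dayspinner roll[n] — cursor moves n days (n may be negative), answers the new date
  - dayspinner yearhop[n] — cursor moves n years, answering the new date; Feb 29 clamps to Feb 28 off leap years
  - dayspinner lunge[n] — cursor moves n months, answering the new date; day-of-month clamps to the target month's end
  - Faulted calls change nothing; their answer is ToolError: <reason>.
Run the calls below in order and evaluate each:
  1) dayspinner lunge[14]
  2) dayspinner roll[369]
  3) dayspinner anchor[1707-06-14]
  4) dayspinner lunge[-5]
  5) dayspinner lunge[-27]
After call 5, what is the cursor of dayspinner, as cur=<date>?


Calling dayspinner lunge on n='14', giving 1919-09-04.
I try dayspinner roll on n='369', yielding 1920-09-07.
I use dayspinner anchor on d='1707-06-14', giving 1707-06-14.
I call dayspinner lunge on n='-5', → 1707-01-14.
Invoking dayspinner lunge on n='-27', and see 1704-10-14.

Answer: cur=1704-10-14
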